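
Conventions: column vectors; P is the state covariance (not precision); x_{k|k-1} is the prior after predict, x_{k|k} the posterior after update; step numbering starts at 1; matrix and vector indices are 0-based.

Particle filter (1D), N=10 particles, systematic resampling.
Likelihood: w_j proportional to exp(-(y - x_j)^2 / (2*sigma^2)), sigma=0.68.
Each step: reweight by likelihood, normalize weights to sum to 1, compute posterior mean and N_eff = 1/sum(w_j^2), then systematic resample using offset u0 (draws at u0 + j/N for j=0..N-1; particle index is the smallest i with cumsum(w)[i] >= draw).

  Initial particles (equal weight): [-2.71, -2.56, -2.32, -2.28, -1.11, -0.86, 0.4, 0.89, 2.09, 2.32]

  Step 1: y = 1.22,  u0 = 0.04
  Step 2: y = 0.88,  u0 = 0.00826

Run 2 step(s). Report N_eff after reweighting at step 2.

N_eff = 7.9338

step 1: w=[0.0000, 0.0000, 0.0000, 0.0000, 0.0013, 0.0044, 0.2306, 0.4242, 0.2105, 0.1290]  mean=1.2035  Neff=3.4008  idx=[6, 6, 7, 7, 7, 7, 7, 8, 8, 9]
step 2: w=[0.1102, 0.1102, 0.1413, 0.1413, 0.1413, 0.1413, 0.1413, 0.0290, 0.0290, 0.0150]  mean=0.8732  Neff=7.9338  idx=[0, 0, 1, 2, 3, 4, 4, 5, 6, 6]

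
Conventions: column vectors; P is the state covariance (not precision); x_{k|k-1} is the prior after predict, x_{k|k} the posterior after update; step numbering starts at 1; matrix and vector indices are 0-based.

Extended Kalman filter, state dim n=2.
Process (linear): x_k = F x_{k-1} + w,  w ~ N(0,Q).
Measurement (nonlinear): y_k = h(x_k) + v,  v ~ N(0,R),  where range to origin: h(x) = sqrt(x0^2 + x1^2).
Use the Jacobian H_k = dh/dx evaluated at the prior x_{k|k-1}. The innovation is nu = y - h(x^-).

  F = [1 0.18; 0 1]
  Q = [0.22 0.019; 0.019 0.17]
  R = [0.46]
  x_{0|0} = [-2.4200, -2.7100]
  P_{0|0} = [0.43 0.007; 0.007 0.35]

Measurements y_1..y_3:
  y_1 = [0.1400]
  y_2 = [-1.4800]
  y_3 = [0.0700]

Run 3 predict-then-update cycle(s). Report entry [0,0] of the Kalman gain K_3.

K[0,0] = 0.1404

step 1: x^-=[-2.9078, -2.7100]  P^-=[0.6639 0.0890; 0.0890 0.5200]  H_jac=[-0.7316 -0.6818]  S=[1.1458]  K=[-0.4768; -0.3662]  nu=[-3.8348]  x^+=[-1.0793, -1.3055]  P^+=[0.4034 -0.1111; -0.1111 0.3663]
step 2: x^-=[-1.3143, -1.3055]  P^-=[0.5952 -0.0262; -0.0262 0.5363]  H_jac=[-0.7095 -0.7047]  S=[0.9998]  K=[-0.4039; -0.3595]  nu=[-3.3324]  x^+=[0.0319, -0.1076]  P^+=[0.4321 -0.1713; -0.1713 0.4071]
step 3: x^-=[0.0125, -0.1076]  P^-=[0.6036 -0.0791; -0.0791 0.5771]  H_jac=[0.1154 -0.9933]  S=[1.0556]  K=[0.1404; -0.5517]  nu=[-0.0383]  x^+=[0.0071, -0.0865]  P^+=[0.5828 0.0027; 0.0027 0.2558]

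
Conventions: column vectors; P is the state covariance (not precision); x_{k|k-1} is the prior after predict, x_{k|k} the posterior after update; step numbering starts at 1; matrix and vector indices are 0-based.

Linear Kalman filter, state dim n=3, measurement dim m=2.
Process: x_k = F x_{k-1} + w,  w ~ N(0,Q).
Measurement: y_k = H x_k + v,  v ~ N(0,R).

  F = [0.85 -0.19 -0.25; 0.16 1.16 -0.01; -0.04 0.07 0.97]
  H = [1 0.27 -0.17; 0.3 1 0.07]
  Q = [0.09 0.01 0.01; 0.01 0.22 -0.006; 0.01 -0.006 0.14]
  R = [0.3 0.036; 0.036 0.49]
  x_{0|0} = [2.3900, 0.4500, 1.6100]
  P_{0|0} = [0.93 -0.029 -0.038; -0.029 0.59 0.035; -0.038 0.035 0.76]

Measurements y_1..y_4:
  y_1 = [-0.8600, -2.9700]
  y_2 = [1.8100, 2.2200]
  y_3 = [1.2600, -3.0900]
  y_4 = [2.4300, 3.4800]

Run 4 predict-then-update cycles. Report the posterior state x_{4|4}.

step 1: x^-=[1.5435, 0.8883, 1.4976]  P^-=[0.8596 -0.0276 -0.2545; -0.0276 1.0263 0.0630; -0.2545 0.0630 0.8673]  S=[1.3253 0.5165; 0.5165 1.5795]  K=[0.7142 -0.0990; -0.0826 0.6743; -0.3463 0.1432]  nu=[-2.3887, -4.4262]  x^+=[0.2757, -1.8991, 1.6907]  P^+=[0.2411 -0.0969 0.0251; -0.0969 0.3566 -0.0007; 0.0251 -0.0007 0.7273]
step 2: x^-=[0.1725, -2.1758, 1.4960]  P^-=[0.3431 -0.1276 -0.1647; -0.1276 0.6700 0.0209; -0.1647 0.0209 0.8249]  S=[0.7010 0.1658; 0.1658 1.1144]  K=[0.5057 -0.1077; -0.0657 0.5780; -0.4490 0.0930]  nu=[2.4793, 4.2393]  x^+=[0.9697, 0.1115, 0.7772]  P^+=[0.1689 -0.0845 -0.0102; -0.0845 0.3073 -0.0157; -0.0102 -0.0157 0.6878]
step 3: x^-=[0.6088, 0.2768, 0.7229]  P^-=[0.2963 -0.1088 -0.1776; -0.1088 0.6069 -0.0050; -0.1776 -0.0050 0.7881]  S=[0.6654 0.1591; 0.1591 1.0540]  K=[0.4708 -0.1018; -0.0479 0.5518; -0.4872 0.0706]  nu=[0.6994, -3.6000]  x^+=[1.3045, -1.7431, 0.1281]  P^+=[0.1531 -0.0767 -0.0306; -0.0767 0.2929 -0.0183; -0.0306 -0.0183 0.6358]
step 4: x^-=[1.4080, -1.8145, -0.0499]  P^-=[0.2870 -0.0987 -0.1803; -0.0987 0.5902 -0.0120; -0.1803 -0.0120 0.7402]  S=[0.6605 0.1643; 0.1643 1.0412]  K=[0.4648 -0.0976; -0.0404 0.5440; -0.4840 0.0627]  nu=[1.5034, 4.8756]  x^+=[1.6310, 0.7770, -0.4719]  P^+=[0.1493 -0.0732 -0.0379; -0.0732 0.2882 -0.0167; -0.0379 -0.0167 0.5914]

x_post = [1.6310, 0.7770, -0.4719]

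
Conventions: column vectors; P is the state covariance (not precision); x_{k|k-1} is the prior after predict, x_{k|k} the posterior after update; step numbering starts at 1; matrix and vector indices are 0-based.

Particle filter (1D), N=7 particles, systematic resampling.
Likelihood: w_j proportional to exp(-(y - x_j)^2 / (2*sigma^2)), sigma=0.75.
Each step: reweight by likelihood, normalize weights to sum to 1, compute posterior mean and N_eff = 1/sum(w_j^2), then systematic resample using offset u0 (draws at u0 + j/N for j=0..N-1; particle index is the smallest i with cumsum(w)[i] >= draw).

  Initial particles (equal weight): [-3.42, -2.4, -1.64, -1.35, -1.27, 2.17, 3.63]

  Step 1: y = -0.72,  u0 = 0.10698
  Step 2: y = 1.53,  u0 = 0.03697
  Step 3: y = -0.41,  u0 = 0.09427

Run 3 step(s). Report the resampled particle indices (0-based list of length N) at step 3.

resampled_idx = [1, 2, 3, 4, 4, 5, 6]

step 1: w=[0.0008, 0.0402, 0.2331, 0.3476, 0.3780, 0.0003, 0.0000]  mean=-1.4301  Neff=3.1283  idx=[2, 2, 3, 3, 4, 4, 4]
step 2: w=[0.0304, 0.0304, 0.1446, 0.1446, 0.2166, 0.2166, 0.2166]  mean=-1.3156  Neff=5.4206  idx=[1, 2, 3, 4, 5, 5, 6]
step 3: w=[0.0803, 0.1405, 0.1405, 0.1597, 0.1597, 0.1597, 0.1597]  mean=-1.3222  Neff=6.7607  idx=[1, 2, 3, 4, 4, 5, 6]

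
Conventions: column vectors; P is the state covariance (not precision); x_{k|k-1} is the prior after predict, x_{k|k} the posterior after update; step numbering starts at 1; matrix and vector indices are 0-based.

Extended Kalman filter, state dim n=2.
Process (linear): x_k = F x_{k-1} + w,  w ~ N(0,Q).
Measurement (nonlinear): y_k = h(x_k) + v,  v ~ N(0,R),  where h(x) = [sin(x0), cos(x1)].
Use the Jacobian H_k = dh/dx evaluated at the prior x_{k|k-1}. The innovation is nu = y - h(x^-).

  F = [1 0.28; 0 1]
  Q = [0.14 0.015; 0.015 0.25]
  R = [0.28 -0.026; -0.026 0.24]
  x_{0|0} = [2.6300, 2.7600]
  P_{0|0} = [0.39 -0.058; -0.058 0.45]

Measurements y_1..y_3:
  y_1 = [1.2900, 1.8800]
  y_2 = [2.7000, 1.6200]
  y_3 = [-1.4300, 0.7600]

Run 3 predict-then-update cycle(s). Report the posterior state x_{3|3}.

x_post = [-0.3737, -1.0814]

step 1: x^-=[3.4028, 2.7600]  P^-=[0.5328 0.0830; 0.0830 0.7000]  H_jac=[-0.9661 0.0000; 0.0000 -0.3724]  S=[0.7773 0.0039; 0.0039 0.3371]  K=[-0.6618 -0.0841; -0.0993 -0.7722]  nu=[1.5482, 2.8081]  x^+=[2.1419, 0.4378]  P^+=[0.1895 0.0080; 0.0080 0.4907]
step 2: x^-=[2.2645, 0.4378]  P^-=[0.3725 0.1604; 0.1604 0.7407]  H_jac=[-0.6394 0.0000; 0.0000 -0.4239]  S=[0.4323 0.0175; 0.0175 0.3731]  K=[-0.5446 -0.1567; -0.2036 -0.8321]  nu=[1.9311, 0.7143]  x^+=[1.1008, -0.5498]  P^+=[0.2321 0.0553; 0.0553 0.4586]
step 3: x^-=[0.9469, -0.5498]  P^-=[0.4391 0.1987; 0.1987 0.7086]  H_jac=[0.5842 0.0000; 0.0000 0.5225]  S=[0.4299 0.0347; 0.0347 0.4334]  K=[0.5812 0.1931; 0.2025 0.8380]  nu=[-2.2416, -0.0926]  x^+=[-0.3737, -1.0814]  P^+=[0.2699 0.0598; 0.0598 0.3748]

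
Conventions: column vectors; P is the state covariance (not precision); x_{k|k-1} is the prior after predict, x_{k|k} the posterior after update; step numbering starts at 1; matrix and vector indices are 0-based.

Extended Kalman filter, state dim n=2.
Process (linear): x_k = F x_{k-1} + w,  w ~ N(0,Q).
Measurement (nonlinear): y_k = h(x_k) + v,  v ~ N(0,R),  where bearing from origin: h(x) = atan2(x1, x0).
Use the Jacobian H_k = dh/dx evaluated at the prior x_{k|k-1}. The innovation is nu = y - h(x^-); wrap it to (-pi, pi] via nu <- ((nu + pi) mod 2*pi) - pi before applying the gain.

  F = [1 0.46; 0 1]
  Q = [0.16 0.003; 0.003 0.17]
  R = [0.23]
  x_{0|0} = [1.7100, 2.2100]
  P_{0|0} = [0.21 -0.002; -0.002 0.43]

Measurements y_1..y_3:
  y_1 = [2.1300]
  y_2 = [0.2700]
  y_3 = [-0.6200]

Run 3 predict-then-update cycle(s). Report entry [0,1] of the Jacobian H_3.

H_jac[0,1] = 0.1551

step 1: x^-=[2.7266, 2.2100]  P^-=[0.4591 0.1988; 0.1988 0.6000]  H_jac=[-0.1794 0.2213]  S=[0.2584]  K=[-0.1485; 0.3759]  nu=[1.4489]  x^+=[2.5114, 2.7547]  P^+=[0.4534 0.2132; 0.2132 0.5635]
step 2: x^-=[3.7786, 2.7547]  P^-=[0.9288 0.4754; 0.4754 0.7335]  H_jac=[-0.1260 0.1728]  S=[0.2459]  K=[-0.1417; 0.2718]  nu=[-0.3599]  x^+=[3.8296, 2.6569]  P^+=[0.9239 0.4849; 0.4849 0.7153]
step 3: x^-=[5.0518, 2.6569]  P^-=[1.6814 0.8169; 0.8169 0.8853]  H_jac=[-0.0816 0.1551]  S=[0.2418]  K=[-0.0432; 0.2922]  nu=[-1.1042]  x^+=[5.0995, 2.3342]  P^+=[1.6809 0.8200; 0.8200 0.8647]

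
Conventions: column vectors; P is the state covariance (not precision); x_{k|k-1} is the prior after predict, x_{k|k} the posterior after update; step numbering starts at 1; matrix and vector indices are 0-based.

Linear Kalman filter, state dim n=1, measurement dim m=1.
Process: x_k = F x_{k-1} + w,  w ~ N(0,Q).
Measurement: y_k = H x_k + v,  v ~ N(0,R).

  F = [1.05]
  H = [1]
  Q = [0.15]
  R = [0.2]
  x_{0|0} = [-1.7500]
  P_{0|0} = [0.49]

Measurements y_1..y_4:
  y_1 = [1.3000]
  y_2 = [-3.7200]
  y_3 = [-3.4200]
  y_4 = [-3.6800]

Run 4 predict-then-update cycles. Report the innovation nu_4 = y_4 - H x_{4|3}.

innov = [-0.6360]

step 1: x^-=[-1.8375]  P^-=[0.6902]  S=[0.8902]  K=[0.7753]  nu=[3.1375]  x^+=[0.5951]  P^+=[0.1551]
step 2: x^-=[0.6249]  P^-=[0.3210]  S=[0.5210]  K=[0.6161]  nu=[-4.3449]  x^+=[-2.0520]  P^+=[0.1232]
step 3: x^-=[-2.1546]  P^-=[0.2858]  S=[0.4858]  K=[0.5883]  nu=[-1.2654]  x^+=[-2.8991]  P^+=[0.1177]
step 4: x^-=[-3.0440]  P^-=[0.2797]  S=[0.4797]  K=[0.5831]  nu=[-0.6360]  x^+=[-3.4149]  P^+=[0.1166]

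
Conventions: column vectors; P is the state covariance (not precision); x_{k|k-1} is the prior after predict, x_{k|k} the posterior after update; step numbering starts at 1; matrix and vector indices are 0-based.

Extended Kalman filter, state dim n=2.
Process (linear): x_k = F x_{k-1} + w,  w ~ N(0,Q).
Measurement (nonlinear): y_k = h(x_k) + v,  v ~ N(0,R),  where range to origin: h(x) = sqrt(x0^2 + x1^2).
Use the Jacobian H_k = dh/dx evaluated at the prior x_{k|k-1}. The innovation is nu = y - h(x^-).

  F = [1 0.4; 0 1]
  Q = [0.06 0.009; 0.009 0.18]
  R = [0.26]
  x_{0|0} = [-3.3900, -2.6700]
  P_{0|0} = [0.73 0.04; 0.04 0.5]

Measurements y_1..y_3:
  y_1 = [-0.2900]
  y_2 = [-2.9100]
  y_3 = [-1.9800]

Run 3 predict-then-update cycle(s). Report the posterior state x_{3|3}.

x_post = [0.1957, -1.3412]

step 1: x^-=[-4.4580, -2.6700]  P^-=[0.9020 0.2490; 0.2490 0.6800]  H_jac=[-0.8579 -0.5138]  S=[1.3229]  K=[-0.6817; -0.4256]  nu=[-5.4864]  x^+=[-0.7182, -0.3351]  P^+=[0.2873 -0.1348; -0.1348 0.4404]
step 2: x^-=[-0.8522, -0.3351]  P^-=[0.3099 0.0504; 0.0504 0.6204]  H_jac=[-0.9307 -0.3659]  S=[0.6458]  K=[-0.4752; -0.4241]  nu=[-3.8257]  x^+=[0.9657, 1.2874]  P^+=[0.1641 -0.0798; -0.0798 0.5042]
step 3: x^-=[1.4807, 1.2874]  P^-=[0.2410 0.1309; 0.1309 0.6842]  H_jac=[0.7546 0.6561]  S=[0.8215]  K=[0.3260; 0.6668]  nu=[-3.9421]  x^+=[0.1957, -1.3412]  P^+=[0.1537 -0.0476; -0.0476 0.3190]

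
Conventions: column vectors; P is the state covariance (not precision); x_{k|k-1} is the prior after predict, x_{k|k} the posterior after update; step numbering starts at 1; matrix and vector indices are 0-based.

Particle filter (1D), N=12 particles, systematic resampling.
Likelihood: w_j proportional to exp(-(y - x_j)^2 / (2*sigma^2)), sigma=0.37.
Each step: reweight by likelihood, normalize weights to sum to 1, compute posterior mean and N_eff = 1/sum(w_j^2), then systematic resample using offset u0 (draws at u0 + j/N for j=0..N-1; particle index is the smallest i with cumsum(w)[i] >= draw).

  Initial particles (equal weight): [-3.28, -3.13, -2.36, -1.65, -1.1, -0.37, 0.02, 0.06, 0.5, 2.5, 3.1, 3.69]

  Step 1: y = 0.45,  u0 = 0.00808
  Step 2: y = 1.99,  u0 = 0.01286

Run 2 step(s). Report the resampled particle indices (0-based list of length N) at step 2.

resampled_idx = [7, 7, 7, 8, 8, 9, 9, 9, 10, 10, 11, 11]

step 1: w=[0.0000, 0.0000, 0.0000, 0.0000, 0.0001, 0.0397, 0.2357, 0.2657, 0.4588, 0.0000, 0.0000, 0.0000]  mean=0.2353  Neff=2.9565  idx=[5, 6, 6, 6, 7, 7, 7, 8, 8, 8, 8, 8]
step 2: w=[0.0000, 0.0005, 0.0005, 0.0005, 0.0008, 0.0008, 0.0008, 0.1992, 0.1992, 0.1992, 0.1992, 0.1992]  mean=0.4983  Neff=5.0386  idx=[7, 7, 7, 8, 8, 9, 9, 9, 10, 10, 11, 11]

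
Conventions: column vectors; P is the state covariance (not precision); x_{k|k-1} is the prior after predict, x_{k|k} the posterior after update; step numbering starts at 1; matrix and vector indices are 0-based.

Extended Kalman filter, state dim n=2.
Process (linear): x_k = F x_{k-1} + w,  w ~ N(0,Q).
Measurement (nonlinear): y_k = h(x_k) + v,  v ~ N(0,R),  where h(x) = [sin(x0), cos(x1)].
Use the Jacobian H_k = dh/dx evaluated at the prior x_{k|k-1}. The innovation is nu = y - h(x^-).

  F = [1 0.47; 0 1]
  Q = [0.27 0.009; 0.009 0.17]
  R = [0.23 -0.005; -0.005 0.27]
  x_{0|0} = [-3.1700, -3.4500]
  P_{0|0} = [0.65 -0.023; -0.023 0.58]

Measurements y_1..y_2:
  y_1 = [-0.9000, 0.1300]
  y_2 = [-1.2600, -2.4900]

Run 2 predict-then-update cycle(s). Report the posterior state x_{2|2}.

x_post = [-7.0677, -2.7205]

step 1: x^-=[-4.7915, -3.4500]  P^-=[1.0265 0.2586; 0.2586 0.7500]  H_jac=[0.0790 0.0000; 0.0000 -0.3035]  S=[0.2364 -0.0112; -0.0112 0.3391]  K=[0.3327 -0.2205; 0.0547 -0.6695]  nu=[-1.8969, 1.0828]  x^+=[-5.6613, -4.2788]  P^+=[0.9822 0.2016; 0.2016 0.5965]
step 2: x^-=[-7.6724, -4.2788]  P^-=[1.5735 0.4909; 0.4909 0.7665]  H_jac=[0.1806 0.0000; 0.0000 -0.9075]  S=[0.2813 -0.0855; -0.0855 0.9012]  K=[0.8856 -0.4104; 0.0831 -0.7639]  nu=[-0.2764, -2.0699]  x^+=[-7.0677, -2.7205]  P^+=[1.1390 0.1270; 0.1270 0.2278]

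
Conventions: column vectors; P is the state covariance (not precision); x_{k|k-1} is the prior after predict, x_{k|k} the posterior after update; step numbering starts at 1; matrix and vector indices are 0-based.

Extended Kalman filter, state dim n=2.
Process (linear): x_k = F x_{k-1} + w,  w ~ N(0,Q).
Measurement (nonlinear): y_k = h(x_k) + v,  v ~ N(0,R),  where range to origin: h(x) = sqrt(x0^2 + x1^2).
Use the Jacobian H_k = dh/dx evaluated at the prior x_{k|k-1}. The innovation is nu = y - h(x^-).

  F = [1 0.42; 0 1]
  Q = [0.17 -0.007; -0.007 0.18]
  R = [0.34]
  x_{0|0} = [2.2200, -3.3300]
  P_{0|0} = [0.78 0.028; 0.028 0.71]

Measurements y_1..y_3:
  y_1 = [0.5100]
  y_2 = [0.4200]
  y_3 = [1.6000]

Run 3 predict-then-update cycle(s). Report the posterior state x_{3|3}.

x_post = [-0.7108, -1.2679]

step 1: x^-=[0.8214, -3.3300]  P^-=[1.0988 0.3192; 0.3192 0.8900]  H_jac=[0.2395 -0.9709]  S=[1.0935]  K=[-0.0428; -0.7203]  nu=[-2.9198]  x^+=[0.9463, -1.2269]  P^+=[1.0968 0.2855; 0.2855 0.3227]
step 2: x^-=[0.4310, -1.2269]  P^-=[1.5635 0.4140; 0.4140 0.5027]  H_jac=[0.3314 -0.9435]  S=[0.7003]  K=[0.1821; -0.4813]  nu=[-0.8804]  x^+=[0.2706, -0.8032]  P^+=[1.5403 0.4754; 0.4754 0.3404]
step 3: x^-=[-0.0667, -0.8032]  P^-=[2.1697 0.6114; 0.6114 0.5204]  H_jac=[-0.0828 -0.9966]  S=[0.9726]  K=[-0.8111; -0.5853]  nu=[0.7941]  x^+=[-0.7108, -1.2679]  P^+=[1.5298 0.1497; 0.1497 0.1873]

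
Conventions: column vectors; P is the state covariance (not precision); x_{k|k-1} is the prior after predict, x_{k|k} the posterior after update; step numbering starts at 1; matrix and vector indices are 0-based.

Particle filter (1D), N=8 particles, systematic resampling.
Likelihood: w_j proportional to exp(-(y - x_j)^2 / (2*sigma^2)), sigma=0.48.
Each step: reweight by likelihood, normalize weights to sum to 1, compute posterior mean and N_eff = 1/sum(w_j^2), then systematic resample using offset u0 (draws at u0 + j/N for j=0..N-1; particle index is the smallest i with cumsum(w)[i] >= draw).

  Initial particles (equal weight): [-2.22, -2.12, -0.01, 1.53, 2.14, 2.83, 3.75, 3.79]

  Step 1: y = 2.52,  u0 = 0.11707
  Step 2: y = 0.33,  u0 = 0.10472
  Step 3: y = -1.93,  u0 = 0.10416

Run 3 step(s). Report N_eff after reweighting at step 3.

step 1: w=[0.0000, 0.0000, 0.0000, 0.0689, 0.4226, 0.4693, 0.0217, 0.0175]  mean=2.4855  Neff=2.4728  idx=[4, 4, 4, 5, 5, 5, 5, 7]
step 2: w=[0.3326, 0.3326, 0.3326, 0.0005, 0.0005, 0.0005, 0.0005, 0.0000]  mean=2.1414  Neff=3.0126  idx=[0, 0, 1, 1, 1, 2, 2, 2]
step 3: w=[0.1250, 0.1250, 0.1250, 0.1250, 0.1250, 0.1250, 0.1250, 0.1250]  mean=2.1400  Neff=8.0000  idx=[0, 1, 2, 3, 4, 5, 6, 7]

N_eff = 8.0000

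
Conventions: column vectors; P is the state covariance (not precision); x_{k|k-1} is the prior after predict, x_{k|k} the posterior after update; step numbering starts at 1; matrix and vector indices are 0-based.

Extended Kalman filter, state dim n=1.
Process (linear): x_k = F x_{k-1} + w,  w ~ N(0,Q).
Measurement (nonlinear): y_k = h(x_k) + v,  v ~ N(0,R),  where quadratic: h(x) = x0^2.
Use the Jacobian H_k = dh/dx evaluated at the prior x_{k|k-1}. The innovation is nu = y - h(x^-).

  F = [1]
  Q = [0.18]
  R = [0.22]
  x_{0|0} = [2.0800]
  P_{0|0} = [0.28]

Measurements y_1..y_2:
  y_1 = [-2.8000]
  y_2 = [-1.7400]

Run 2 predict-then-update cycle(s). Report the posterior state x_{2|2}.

step 1: x^-=[2.0800]  P^-=[0.4600]  H_jac=[4.1600]  S=[8.1806]  K=[0.2339]  nu=[-7.1264]  x^+=[0.4130]  P^+=[0.0124]
step 2: x^-=[0.4130]  P^-=[0.1924]  H_jac=[0.8260]  S=[0.3512]  K=[0.4524]  nu=[-1.9106]  x^+=[-0.4513]  P^+=[0.1205]

x_post = [-0.4513]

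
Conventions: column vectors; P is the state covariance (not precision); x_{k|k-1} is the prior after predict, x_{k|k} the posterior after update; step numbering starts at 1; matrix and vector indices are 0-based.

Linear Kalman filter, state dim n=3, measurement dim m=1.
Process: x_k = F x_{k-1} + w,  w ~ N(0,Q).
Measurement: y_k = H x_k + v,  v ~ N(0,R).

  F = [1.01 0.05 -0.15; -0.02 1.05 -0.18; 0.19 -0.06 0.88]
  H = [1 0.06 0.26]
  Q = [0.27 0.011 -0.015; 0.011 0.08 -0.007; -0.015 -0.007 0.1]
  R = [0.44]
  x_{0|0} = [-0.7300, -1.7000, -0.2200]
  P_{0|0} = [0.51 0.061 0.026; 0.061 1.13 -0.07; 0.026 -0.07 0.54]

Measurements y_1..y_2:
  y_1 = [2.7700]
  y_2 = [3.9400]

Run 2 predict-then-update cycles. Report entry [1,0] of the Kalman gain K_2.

step 1: x^-=[-0.7893, -1.7308, -0.2303]  P^-=[0.8046 0.1462 0.0237; 0.1462 1.3676 -0.2202; 0.0237 -0.2202 0.5554]  S=[1.3100]  K=[0.6256; 0.1306; 0.1183]  nu=[3.7230]  x^+=[1.5397, -1.2447, 0.2100]  P^+=[0.2919 0.0392 -0.0732; 0.0392 1.3453 -0.2404; -0.0732 -0.2404 0.5370]
step 2: x^-=[1.4613, -1.3755, 0.5520]  P^-=[0.6130 0.1849 -0.1116; 0.1849 1.6694 -0.3910; -0.1116 -0.3910 0.5313]  S=[1.0469]  K=[0.5684; 0.1752; 0.0029]  nu=[2.4177]  x^+=[2.8356, -0.9519, 0.5591]  P^+=[0.2747 0.0807 -0.1133; 0.0807 1.6373 -0.3916; -0.1133 -0.3916 0.5313]

K[1,0] = 0.1752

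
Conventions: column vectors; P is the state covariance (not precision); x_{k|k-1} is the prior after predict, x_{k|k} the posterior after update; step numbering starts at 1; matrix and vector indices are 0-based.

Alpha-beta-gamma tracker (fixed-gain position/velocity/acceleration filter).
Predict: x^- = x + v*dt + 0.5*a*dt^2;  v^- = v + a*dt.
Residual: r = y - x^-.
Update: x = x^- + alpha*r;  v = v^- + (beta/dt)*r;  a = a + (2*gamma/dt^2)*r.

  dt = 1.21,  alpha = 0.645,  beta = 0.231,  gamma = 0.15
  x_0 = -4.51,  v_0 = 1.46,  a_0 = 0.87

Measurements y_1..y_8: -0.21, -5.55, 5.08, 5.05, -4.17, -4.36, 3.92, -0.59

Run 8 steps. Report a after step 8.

step 1: x_pred=-2.1065  r=1.8965  x^+=-0.8833  v^+=2.8748  a^+=1.2586
step 2: x_pred=3.5166  r=-9.0666  x^+=-2.3314  v^+=2.6668  a^+=-0.5992
step 3: x_pred=0.4568  r=4.6232  x^+=3.4388  v^+=2.8244  a^+=0.3481
step 4: x_pred=7.1111  r=-2.0611  x^+=5.7817  v^+=2.8522  a^+=-0.0742
step 5: x_pred=9.1785  r=-13.3485  x^+=0.5687  v^+=0.2140  a^+=-2.8094
step 6: x_pred=-1.2289  r=-3.1311  x^+=-3.2485  v^+=-3.7831  a^+=-3.4509
step 7: x_pred=-10.3522  r=14.2722  x^+=-1.1466  v^+=-5.2340  a^+=-0.5265
step 8: x_pred=-7.8652  r=7.2752  x^+=-3.1727  v^+=-4.4822  a^+=0.9642

a_post = 0.9642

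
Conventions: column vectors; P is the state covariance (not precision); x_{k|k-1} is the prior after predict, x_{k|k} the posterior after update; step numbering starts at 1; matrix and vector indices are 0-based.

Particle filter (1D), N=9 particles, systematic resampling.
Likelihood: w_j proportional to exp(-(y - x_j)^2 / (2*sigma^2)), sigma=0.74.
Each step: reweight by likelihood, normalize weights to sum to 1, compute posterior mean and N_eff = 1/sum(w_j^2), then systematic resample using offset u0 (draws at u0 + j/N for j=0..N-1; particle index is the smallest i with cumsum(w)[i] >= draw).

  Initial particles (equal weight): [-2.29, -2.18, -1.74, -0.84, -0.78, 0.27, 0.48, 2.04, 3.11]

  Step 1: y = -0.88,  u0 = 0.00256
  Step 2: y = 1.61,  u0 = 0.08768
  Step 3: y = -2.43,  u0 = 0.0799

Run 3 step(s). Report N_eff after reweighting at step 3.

step 1: w=[0.0485, 0.0636, 0.1515, 0.2973, 0.2950, 0.0890, 0.0550, 0.0001, 0.0000]  mean=-0.9425  Neff=4.6362  idx=[0, 2, 2, 3, 3, 3, 4, 4, 5]
step 2: w=[0.0000, 0.0002, 0.0002, 0.0192, 0.0192, 0.0192, 0.0250, 0.0250, 0.8923]  mean=0.1531  Neff=1.2524  idx=[7, 8, 8, 8, 8, 8, 8, 8, 8]
step 3: w=[0.8900, 0.0137, 0.0137, 0.0137, 0.0137, 0.0137, 0.0137, 0.0137, 0.0137]  mean=-0.6645  Neff=1.2600  idx=[0, 0, 0, 0, 0, 0, 0, 0, 6]

N_eff = 1.2600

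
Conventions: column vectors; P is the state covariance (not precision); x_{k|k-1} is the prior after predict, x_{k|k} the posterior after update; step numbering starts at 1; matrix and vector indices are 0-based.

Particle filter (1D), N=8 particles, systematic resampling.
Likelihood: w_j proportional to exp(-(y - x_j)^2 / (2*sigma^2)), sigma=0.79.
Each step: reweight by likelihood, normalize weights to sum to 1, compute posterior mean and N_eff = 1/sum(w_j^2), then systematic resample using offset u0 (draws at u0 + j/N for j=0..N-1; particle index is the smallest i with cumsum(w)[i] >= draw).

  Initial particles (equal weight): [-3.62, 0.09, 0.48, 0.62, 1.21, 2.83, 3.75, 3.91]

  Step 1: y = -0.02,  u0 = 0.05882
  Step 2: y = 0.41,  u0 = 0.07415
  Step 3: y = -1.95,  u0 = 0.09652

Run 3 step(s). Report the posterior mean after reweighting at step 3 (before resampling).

post_mean = 0.1833

step 1: w=[0.0000, 0.3502, 0.2894, 0.2547, 0.1052, 0.0005, 0.0000, 0.0000]  mean=0.4571  Neff=3.5424  idx=[1, 1, 1, 2, 2, 3, 3, 4]
step 2: w=[0.1265, 0.1265, 0.1265, 0.1367, 0.1367, 0.1325, 0.1325, 0.0822]  mean=0.4292  Neff=7.8601  idx=[0, 1, 2, 3, 4, 5, 6, 7]
step 3: w=[0.2641, 0.2641, 0.2641, 0.0653, 0.0653, 0.0373, 0.0373, 0.0025]  mean=0.1833  Neff=4.5342  idx=[0, 0, 1, 1, 2, 2, 3, 6]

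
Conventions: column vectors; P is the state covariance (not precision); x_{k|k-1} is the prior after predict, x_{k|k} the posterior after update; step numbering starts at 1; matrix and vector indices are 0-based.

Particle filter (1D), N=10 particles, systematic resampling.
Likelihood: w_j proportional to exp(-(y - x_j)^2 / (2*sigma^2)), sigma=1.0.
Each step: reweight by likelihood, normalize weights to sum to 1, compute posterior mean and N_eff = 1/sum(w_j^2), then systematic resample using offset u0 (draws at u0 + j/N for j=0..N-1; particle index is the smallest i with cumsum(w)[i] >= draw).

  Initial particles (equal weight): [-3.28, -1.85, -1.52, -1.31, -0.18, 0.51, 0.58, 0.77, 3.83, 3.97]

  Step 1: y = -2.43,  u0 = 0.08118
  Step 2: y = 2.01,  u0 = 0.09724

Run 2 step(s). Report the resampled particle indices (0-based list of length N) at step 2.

step 1: w=[0.2448, 0.2969, 0.2322, 0.1876, 0.0279, 0.0047, 0.0038, 0.0021, 0.0000, 0.0000]  mean=-1.9497  Neff=4.2015  idx=[0, 0, 1, 1, 1, 2, 2, 3, 3, 4]
step 2: w=[0.0000, 0.0000, 0.0056, 0.0056, 0.0056, 0.0188, 0.0188, 0.0386, 0.0386, 0.8685]  mean=-0.3456  Neff=1.3192  idx=[8, 9, 9, 9, 9, 9, 9, 9, 9, 9]

resampled_idx = [8, 9, 9, 9, 9, 9, 9, 9, 9, 9]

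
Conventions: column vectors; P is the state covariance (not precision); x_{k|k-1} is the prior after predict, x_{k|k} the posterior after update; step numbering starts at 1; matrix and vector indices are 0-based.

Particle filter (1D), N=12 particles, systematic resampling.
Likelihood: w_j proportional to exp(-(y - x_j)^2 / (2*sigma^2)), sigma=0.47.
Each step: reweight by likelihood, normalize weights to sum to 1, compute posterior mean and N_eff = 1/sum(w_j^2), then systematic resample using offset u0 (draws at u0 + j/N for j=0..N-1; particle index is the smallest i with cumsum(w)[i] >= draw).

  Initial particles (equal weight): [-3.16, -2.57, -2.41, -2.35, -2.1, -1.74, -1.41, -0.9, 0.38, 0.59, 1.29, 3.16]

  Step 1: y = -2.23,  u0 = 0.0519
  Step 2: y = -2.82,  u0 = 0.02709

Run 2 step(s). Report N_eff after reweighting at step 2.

step 1: w=[0.0308, 0.1678, 0.2026, 0.2110, 0.2098, 0.1266, 0.0476, 0.0040, 0.0000, 0.0000, 0.0000, 0.0000]  mean=-2.2438  Neff=5.6514  idx=[1, 1, 2, 2, 2, 3, 3, 4, 4, 4, 5, 6]
step 2: w=[0.1444, 0.1444, 0.1137, 0.1137, 0.1137, 0.1009, 0.1009, 0.0515, 0.0515, 0.0515, 0.0119, 0.0018]  mean=-2.3864  Neff=9.1757  idx=[0, 0, 1, 1, 2, 3, 4, 4, 5, 6, 7, 9]

N_eff = 9.1757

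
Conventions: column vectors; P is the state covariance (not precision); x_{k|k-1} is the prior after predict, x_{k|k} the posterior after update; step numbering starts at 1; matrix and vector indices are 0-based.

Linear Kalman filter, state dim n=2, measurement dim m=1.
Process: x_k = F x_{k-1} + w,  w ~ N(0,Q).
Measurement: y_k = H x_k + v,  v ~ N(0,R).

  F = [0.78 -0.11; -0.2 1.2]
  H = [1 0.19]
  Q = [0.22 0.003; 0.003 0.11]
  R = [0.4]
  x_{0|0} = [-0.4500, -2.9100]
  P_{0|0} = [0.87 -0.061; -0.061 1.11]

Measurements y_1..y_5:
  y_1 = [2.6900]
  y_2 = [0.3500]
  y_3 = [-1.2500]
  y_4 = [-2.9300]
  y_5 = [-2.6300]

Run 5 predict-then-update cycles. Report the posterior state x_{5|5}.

x_post = [-0.4766, -6.2350]

step 1: x^-=[-0.0309, -3.4020]  P^-=[0.7732 -0.3377; -0.3377 1.7725]  S=[1.1089]  K=[0.6394; -0.0008]  nu=[3.3673]  x^+=[2.1222, -3.4048]  P^+=[0.3198 -0.3371; -0.3371 1.7725]
step 2: x^-=[2.0299, -4.5102]  P^-=[0.4939 -0.6038; -0.6038 2.8370]  S=[0.7668]  K=[0.4944; -0.0845]  nu=[-0.8229]  x^+=[1.6230, -4.4406]  P^+=[0.3064 -0.5718; -0.5718 2.8315]
step 3: x^-=[1.7544, -5.6534]  P^-=[0.5388 -0.9663; -0.9663 4.4741]  S=[0.7331]  K=[0.4845; -0.1586]  nu=[-1.9303]  x^+=[0.8192, -5.3473]  P^+=[0.3667 -0.9100; -0.9100 4.4556]
step 4: x^-=[1.2272, -6.5806]  P^-=[0.6532 -1.5141; -1.5141 6.9776]  S=[0.7297]  K=[0.5009; -0.2582]  nu=[-2.9068]  x^+=[-0.2288, -5.8301]  P^+=[0.4701 -1.4198; -1.4198 6.9289]
step 5: x^-=[0.4628, -6.9504]  P^-=[0.8335 -2.3451; -2.3451 10.7880]  S=[0.7318]  K=[0.5301; -0.4036]  nu=[-1.7723]  x^+=[-0.4766, -6.2350]  P^+=[0.6279 -2.1885; -2.1885 10.6687]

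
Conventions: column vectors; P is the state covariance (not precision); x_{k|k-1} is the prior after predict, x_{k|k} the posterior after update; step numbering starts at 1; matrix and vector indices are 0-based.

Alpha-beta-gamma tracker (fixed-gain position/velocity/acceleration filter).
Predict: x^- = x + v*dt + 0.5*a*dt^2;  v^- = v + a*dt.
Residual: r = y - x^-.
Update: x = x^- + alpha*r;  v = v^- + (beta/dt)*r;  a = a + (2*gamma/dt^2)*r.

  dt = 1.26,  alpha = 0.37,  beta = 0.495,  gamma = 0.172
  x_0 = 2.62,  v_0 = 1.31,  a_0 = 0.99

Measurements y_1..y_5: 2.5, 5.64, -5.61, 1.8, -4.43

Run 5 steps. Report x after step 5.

step 1: x_pred=5.0565  r=-2.5565  x^+=4.1106  v^+=1.5531  a^+=0.4361
step 2: x_pred=6.4136  r=-0.7736  x^+=6.1274  v^+=1.7986  a^+=0.2684
step 3: x_pred=8.6067  r=-14.2167  x^+=3.3465  v^+=-3.4483  a^+=-2.8120
step 4: x_pred=-3.2305  r=5.0305  x^+=-1.3692  v^+=-5.0152  a^+=-1.7220
step 5: x_pred=-9.0553  r=4.6253  x^+=-7.3439  v^+=-5.3678  a^+=-0.7198

x_post = -7.3439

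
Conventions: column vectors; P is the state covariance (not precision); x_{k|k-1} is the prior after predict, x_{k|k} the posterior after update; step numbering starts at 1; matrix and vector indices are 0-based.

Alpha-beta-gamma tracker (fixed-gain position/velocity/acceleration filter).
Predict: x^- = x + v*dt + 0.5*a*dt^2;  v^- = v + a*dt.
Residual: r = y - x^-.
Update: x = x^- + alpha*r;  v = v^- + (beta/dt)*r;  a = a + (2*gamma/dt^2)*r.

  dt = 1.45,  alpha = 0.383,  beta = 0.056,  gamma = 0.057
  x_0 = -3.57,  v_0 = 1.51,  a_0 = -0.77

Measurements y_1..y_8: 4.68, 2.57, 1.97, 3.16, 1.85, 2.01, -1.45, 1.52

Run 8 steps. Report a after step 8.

a_post = 0.1679

step 1: x_pred=-2.1900  r=6.8700  x^+=0.4412  v^+=0.6588  a^+=-0.3975
step 2: x_pred=0.9787  r=1.5913  x^+=1.5881  v^+=0.1439  a^+=-0.3112
step 3: x_pred=1.4696  r=0.5004  x^+=1.6613  v^+=-0.2880  a^+=-0.2841
step 4: x_pred=0.9450  r=2.2150  x^+=1.7933  v^+=-0.6144  a^+=-0.1640
step 5: x_pred=0.7300  r=1.1200  x^+=1.1590  v^+=-0.8089  a^+=-0.1033
step 6: x_pred=-0.1225  r=2.1325  x^+=0.6942  v^+=-0.8763  a^+=0.0124
step 7: x_pred=-0.5634  r=-0.8866  x^+=-0.9030  v^+=-0.8926  a^+=-0.0357
step 8: x_pred=-2.2348  r=3.7548  x^+=-0.7967  v^+=-0.7994  a^+=0.1679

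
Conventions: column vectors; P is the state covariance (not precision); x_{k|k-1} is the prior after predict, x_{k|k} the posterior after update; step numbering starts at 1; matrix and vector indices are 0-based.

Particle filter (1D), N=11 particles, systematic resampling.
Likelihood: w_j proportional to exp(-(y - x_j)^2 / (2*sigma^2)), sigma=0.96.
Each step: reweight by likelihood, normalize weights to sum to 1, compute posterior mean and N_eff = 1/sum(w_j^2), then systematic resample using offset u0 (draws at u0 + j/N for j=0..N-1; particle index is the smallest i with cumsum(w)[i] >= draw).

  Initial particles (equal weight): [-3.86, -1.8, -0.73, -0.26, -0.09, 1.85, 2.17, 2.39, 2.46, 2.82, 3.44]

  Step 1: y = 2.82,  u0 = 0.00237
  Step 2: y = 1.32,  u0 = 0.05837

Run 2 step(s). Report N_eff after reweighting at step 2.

step 1: w=[0.0000, 0.0000, 0.0002, 0.0011, 0.0020, 0.1186, 0.1571, 0.1787, 0.1842, 0.1976, 0.1604]  mean=2.5490  Neff=5.9031  idx=[4, 5, 6, 6, 7, 7, 8, 8, 9, 9, 10]
step 2: w=[0.0643, 0.1623, 0.1277, 0.1277, 0.1016, 0.1016, 0.0934, 0.0934, 0.0558, 0.0558, 0.0165]  mean=2.1651  Neff=9.2874  idx=[0, 1, 2, 2, 3, 4, 5, 6, 7, 8, 9]

N_eff = 9.2874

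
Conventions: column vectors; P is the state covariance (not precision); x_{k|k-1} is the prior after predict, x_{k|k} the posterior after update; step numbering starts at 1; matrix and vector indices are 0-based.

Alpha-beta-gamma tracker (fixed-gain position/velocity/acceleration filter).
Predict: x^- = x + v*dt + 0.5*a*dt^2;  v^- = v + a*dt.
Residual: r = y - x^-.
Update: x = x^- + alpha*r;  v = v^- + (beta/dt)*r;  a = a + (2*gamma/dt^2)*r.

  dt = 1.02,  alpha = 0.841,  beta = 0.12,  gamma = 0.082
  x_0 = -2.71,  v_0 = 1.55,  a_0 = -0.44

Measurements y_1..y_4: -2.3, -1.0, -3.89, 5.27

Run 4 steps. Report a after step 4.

step 1: x_pred=-1.3579  r=-0.9421  x^+=-2.1502  v^+=0.9904  a^+=-0.5885
step 2: x_pred=-1.4462  r=0.4462  x^+=-1.0709  v^+=0.4426  a^+=-0.5182
step 3: x_pred=-0.8891  r=-3.0009  x^+=-3.4129  v^+=-0.4390  a^+=-0.9912
step 4: x_pred=-4.3763  r=9.6463  x^+=3.7362  v^+=-0.3152  a^+=0.5293

a_post = 0.5293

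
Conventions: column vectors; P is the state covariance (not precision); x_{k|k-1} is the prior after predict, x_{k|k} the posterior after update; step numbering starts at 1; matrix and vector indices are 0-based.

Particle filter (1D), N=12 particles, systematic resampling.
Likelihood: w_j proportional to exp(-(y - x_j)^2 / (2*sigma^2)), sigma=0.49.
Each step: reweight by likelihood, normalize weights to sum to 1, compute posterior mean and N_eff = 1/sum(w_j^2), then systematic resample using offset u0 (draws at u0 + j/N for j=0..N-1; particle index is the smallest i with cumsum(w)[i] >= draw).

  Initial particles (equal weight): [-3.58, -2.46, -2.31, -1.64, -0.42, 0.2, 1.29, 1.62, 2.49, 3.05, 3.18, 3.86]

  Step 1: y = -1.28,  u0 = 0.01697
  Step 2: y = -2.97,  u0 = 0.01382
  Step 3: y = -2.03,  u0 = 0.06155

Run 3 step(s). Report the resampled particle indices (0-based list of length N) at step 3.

resampled_idx = [0, 1, 2, 4, 5, 6, 7, 7, 8, 9, 10, 11]

step 1: w=[0.0000, 0.0477, 0.0952, 0.6621, 0.1859, 0.0091, 0.0000, 0.0000, 0.0000, 0.0000, 0.0000, 0.0000]  mean=-1.4995  Neff=2.0646  idx=[1, 2, 3, 3, 3, 3, 3, 3, 3, 3, 4, 4]
step 2: w=[0.4903, 0.3402, 0.0212, 0.0212, 0.0212, 0.0212, 0.0212, 0.0212, 0.0212, 0.0212, 0.0000, 0.0000]  mean=-2.2700  Neff=2.7796  idx=[0, 0, 0, 0, 0, 0, 1, 1, 1, 1, 2, 6]
step 3: w=[0.0761, 0.0761, 0.0761, 0.0761, 0.0761, 0.0761, 0.0950, 0.0950, 0.0950, 0.0950, 0.0815, 0.0815]  mean=-2.2693  Neff=11.8766  idx=[0, 1, 2, 4, 5, 6, 7, 7, 8, 9, 10, 11]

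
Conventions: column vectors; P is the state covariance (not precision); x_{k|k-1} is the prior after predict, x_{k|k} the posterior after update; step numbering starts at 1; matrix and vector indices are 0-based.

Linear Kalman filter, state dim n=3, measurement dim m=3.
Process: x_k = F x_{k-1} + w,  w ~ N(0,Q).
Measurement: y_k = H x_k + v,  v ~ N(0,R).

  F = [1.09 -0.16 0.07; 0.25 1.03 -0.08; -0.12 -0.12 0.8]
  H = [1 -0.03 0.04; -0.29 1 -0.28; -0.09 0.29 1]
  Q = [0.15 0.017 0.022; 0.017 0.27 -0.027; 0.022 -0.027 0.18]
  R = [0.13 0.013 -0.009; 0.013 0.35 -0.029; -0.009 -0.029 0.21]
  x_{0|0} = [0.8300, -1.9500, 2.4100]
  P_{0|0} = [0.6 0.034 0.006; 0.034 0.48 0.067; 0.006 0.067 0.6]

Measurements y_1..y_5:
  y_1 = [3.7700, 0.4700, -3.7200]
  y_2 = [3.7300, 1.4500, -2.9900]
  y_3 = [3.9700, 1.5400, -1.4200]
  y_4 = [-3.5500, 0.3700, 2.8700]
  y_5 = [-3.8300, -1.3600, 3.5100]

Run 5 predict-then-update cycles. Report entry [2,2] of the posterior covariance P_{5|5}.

step 1: x^-=[1.3854, -1.9938, 2.0624]  P^-=[0.8656 0.1401 -0.0214; 0.1401 0.8268 -0.0908; -0.0214 -0.0908 0.5665]  S=[0.9874 -0.1260 -0.0501; -0.1260 1.2601 -0.0274; -0.0501 -0.0274 0.7969]  K=[0.8711 0.0034 -0.0188; 0.2091 0.6695 0.2073; 0.0157 -0.1768 0.6751]  nu=[2.2423, 3.4430, -5.0795]  x^+=[3.4457, -0.2728, -1.9404]  P^+=[0.1153 0.0426 -0.0139; 0.0426 0.2319 -0.0412; -0.0139 -0.0412 0.1575]
step 2: x^-=[3.6636, 0.7357, -1.9330]  P^-=[0.2776 0.0529 0.0091; 0.0529 0.5535 -0.1130; 0.0091 -0.1130 0.2976]  S=[0.4064 -0.0422 -0.0003; -0.0422 0.9842 -0.0600; -0.0003 -0.0600 0.4864]  K=[0.6799 -0.0015 -0.0009; 0.1401 0.5947 0.1613; 0.0428 -0.1685 0.5219]  nu=[0.1657, 1.2355, -0.9406]  x^+=[3.7753, 1.3420, -2.6250]  P^+=[0.0896 0.0322 -0.0075; 0.0322 0.2033 -0.0407; -0.0075 -0.0407 0.1252]
step 3: x^-=[3.7167, 2.5361, -2.7141]  P^-=[0.2508 0.0392 0.0166; 0.0392 0.5156 -0.1033; 0.0166 -0.1033 0.2745]  S=[0.3810 -0.0486 0.0049; -0.0486 0.9461 -0.0559; 0.0049 -0.0559 0.4650]  K=[0.6562 -0.0064 0.0040; 0.1233 0.5794 0.1603; 0.0534 -0.1631 0.5026]  nu=[0.4380, -0.6782, 0.8931]  x^+=[4.0120, 2.3403, -2.1312]  P^+=[0.0863 0.0296 -0.0057; 0.0296 0.1974 -0.0388; -0.0057 -0.0388 0.1206]
step 4: x^-=[3.8495, 3.5840, -2.4672]  P^-=[0.2479 0.0364 0.0183; 0.0364 0.5075 -0.0998; 0.0183 -0.0998 0.2706]  S=[0.3783 -0.0506 0.0059; -0.0506 0.9373 -0.0541; 0.0059 -0.0541 0.4622]  K=[0.6532 -0.0078 0.0051; 0.1200 0.5758 0.1611; 0.0557 -0.1612 0.4998]  nu=[-7.1933, -2.7885, 4.6443]  x^+=[-0.8039, 1.8639, -0.0974]  P^+=[0.0859 0.0290 -0.0053; 0.0290 0.1961 -0.0382; -0.0053 -0.0382 0.1197]
step 5: x^-=[-1.1813, 1.7266, -0.2051]  P^-=[0.2475 0.0360 0.0186; 0.0360 0.5057 -0.0989; 0.0186 -0.0989 0.2699]  S=[0.3780 -0.0509 0.0060; -0.0509 0.9352 -0.0535; 0.0060 -0.0535 0.4618]  K=[0.6528 -0.0080 0.0052; 0.1194 0.5749 0.1615; 0.0561 -0.1607 0.4993]  nu=[-2.5887, -3.4866, 3.1081]  x^+=[-2.8269, -0.0852, 1.7618]  P^+=[0.0858 0.0289 -0.0052; 0.0289 0.1958 -0.0380; -0.0052 -0.0380 0.1196]

P_post[2,2] = 0.1196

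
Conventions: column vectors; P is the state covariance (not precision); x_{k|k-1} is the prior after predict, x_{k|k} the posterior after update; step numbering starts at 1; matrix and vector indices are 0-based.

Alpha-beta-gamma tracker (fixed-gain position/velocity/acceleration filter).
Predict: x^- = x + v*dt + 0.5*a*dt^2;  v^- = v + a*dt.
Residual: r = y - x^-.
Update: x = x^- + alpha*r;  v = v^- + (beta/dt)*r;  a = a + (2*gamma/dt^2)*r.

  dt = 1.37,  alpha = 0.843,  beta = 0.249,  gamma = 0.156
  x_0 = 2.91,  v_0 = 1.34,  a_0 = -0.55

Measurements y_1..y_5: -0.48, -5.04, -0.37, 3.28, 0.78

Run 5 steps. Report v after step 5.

v_post = -0.1167

step 1: x_pred=4.2297  r=-4.7097  x^+=0.2594  v^+=-0.2695  a^+=-1.3329
step 2: x_pred=-1.3606  r=-3.6794  x^+=-4.4623  v^+=-2.7643  a^+=-1.9445
step 3: x_pred=-10.0742  r=9.7042  x^+=-1.8936  v^+=-3.6645  a^+=-0.3314
step 4: x_pred=-7.2249  r=10.5049  x^+=1.6307  v^+=-2.2092  a^+=1.4149
step 5: x_pred=-0.0681  r=0.8481  x^+=0.6469  v^+=-0.1167  a^+=1.5559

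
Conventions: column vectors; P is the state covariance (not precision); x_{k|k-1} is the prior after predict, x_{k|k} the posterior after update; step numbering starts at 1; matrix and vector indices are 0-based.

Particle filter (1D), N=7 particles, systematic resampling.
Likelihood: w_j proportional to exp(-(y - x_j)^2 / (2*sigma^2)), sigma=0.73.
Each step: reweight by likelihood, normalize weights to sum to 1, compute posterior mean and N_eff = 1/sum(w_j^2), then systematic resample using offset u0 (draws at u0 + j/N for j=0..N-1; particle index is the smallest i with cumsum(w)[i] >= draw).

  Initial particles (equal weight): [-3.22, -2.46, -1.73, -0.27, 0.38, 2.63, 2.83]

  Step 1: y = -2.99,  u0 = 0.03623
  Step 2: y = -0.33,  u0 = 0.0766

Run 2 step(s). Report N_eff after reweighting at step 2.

step 1: w=[0.4889, 0.3947, 0.1158, 0.0005, 0.0000, 0.0000, 0.0000]  mean=-2.7459  Neff=2.4494  idx=[0, 0, 0, 0, 1, 1, 2]
step 2: w=[0.0021, 0.0021, 0.0021, 0.0021, 0.0750, 0.0750, 0.8416]  mean=-1.8520  Neff=1.3896  idx=[4, 6, 6, 6, 6, 6, 6]

N_eff = 1.3896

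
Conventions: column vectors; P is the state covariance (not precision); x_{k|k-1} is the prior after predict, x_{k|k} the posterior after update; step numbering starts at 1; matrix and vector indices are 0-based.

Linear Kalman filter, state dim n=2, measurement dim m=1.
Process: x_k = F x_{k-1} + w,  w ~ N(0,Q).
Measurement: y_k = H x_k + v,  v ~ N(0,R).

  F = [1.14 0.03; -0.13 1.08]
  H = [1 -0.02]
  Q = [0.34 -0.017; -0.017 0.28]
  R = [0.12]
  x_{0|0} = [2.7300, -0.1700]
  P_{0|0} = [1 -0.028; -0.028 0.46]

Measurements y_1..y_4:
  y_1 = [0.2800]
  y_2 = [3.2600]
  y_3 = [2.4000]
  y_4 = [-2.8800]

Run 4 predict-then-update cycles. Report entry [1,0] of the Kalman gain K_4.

K[1,0] = 0.0348

step 1: x^-=[3.1071, -0.5385]  P^-=[1.6381 -0.1847; -0.1847 0.8413]  S=[1.7658]  K=[0.9298; -0.1141]  nu=[-2.8379]  x^+=[0.4686, -0.2147]  P^+=[0.1116 0.0027; 0.0027 0.8183]
step 2: x^-=[0.5277, -0.2928]  P^-=[0.4860 -0.0037; -0.0037 1.2356]  S=[0.6066]  K=[0.8012; -0.0469]  nu=[2.7264]  x^+=[2.7123, -0.4207]  P^+=[0.0965 0.0191; 0.0191 1.2343]
step 3: x^-=[3.0794, -0.8069]  P^-=[0.4679 0.0321; 0.0321 1.7159]  S=[0.5873]  K=[0.7956; -0.0038]  nu=[-0.6955]  x^+=[2.5260, -0.8043]  P^+=[0.0961 0.0339; 0.0339 1.7159]
step 4: x^-=[2.8555, -1.1970]  P^-=[0.4688 0.0659; 0.0659 2.2736]  S=[0.5871]  K=[0.7963; 0.0348]  nu=[-5.7595]  x^+=[-1.7307, -1.3974]  P^+=[0.0965 0.0496; 0.0496 2.2729]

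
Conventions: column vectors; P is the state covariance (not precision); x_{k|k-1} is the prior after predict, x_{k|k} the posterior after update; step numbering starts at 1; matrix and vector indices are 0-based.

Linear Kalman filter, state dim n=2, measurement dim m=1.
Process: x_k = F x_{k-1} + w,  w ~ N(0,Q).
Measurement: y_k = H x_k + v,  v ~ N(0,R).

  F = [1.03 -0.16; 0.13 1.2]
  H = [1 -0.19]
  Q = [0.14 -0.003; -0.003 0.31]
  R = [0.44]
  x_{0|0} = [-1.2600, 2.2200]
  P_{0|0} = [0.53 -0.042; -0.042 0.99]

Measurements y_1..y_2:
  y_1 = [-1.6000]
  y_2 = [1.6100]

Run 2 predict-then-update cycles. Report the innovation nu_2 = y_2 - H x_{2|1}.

step 1: x^-=[-1.6530, 2.5002]  P^-=[0.7415 -0.1732; -0.1732 1.7315]  S=[1.3098]  K=[0.5912; -0.3834]  nu=[0.5280]  x^+=[-1.3408, 2.2978]  P^+=[0.2836 0.1237; 0.1237 1.5390]
step 2: x^-=[-1.7487, 2.5830]  P^-=[0.4395 -0.1102; -0.1102 2.5695]  S=[1.0142]  K=[0.4540; -0.5900]  nu=[3.8495]  x^+=[-0.0009, 0.3118]  P^+=[0.2305 0.1615; 0.1615 2.2164]

innov = [3.8495]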